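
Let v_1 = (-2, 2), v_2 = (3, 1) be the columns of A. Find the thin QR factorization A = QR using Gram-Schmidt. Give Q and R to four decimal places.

Q = [[-0.7071, 0.7071], [0.7071, 0.7071]], R = [[2.8284, -1.4142], [0.0000, 2.8284]]

v_1 = (-2, 2); ‖v_1‖ = 2.8284, so q_1 = (-0.7071, 0.7071).
q_1·v_2 = (-0.7071)·3 + 0.7071·1 = -1.4142.
u_2 = v_2 + 1.4142·q_1 = (2.0000, 2.0000).
‖u_2‖ = 2.8284, so q_2 = (0.7071, 0.7071).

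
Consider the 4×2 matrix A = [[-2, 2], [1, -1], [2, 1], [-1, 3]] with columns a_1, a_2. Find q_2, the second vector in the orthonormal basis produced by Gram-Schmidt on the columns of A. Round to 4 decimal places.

a_1 = (-2, 1, 2, -1); ‖a_1‖ = 3.1623, so q_1 = (-0.6325, 0.3162, 0.6325, -0.3162).
q_1·a_2 = (-0.6325)·2 + 0.3162·(-1) + 0.6325·1 + (-0.3162)·3 = -1.8974.
u_2 = a_2 + 1.8974·q_1 = (0.8000, -0.4000, 2.2000, 2.4000).
‖u_2‖ = 3.3764, so q_2 = (0.2369, -0.1185, 0.6516, 0.7108).

q_2 = (0.2369, -0.1185, 0.6516, 0.7108)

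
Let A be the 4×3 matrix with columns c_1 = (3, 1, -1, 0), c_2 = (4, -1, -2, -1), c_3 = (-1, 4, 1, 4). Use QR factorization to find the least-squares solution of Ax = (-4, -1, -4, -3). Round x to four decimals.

c_1 = (3, 1, -1, 0); ‖c_1‖ = 3.3166, so e_1 = (0.9045, 0.3015, -0.3015, 0.0000).
e_1·c_2 = 0.9045·4 + 0.3015·(-1) + (-0.3015)·(-2) + 0.0000·(-1) = 3.9196.
u_2 = c_2 − 3.9196·e_1 = (0.4545, -2.1818, -0.8182, -1.0000).
‖u_2‖ = 2.5761, so e_2 = (0.1764, -0.8469, -0.3176, -0.3882).
e_1·c_3 = 0.9045·(-1) + 0.3015·4 + (-0.3015)·1 + 0.0000·4 = 0.0000; e_2·c_3 = 0.1764·(-1) + (-0.8469)·4 + (-0.3176)·1 + (-0.3882)·4 = -5.4345.
u_3 = c_3 + 0.0000·e_1 + 5.4345·e_2 = (-0.0411, -0.6027, -0.7260, 1.8904).
‖u_3‖ = 2.1132, so e_3 = (-0.0194, -0.2852, -0.3436, 0.8946).
Qᵀb = (-2.7136, 2.5761, -0.9464).
Back-substitute: x_3 = -0.9464/2.1132 = -0.4479.
x_2 = (2.5761 + 5.4345·(-0.4479))/2.5761 = 0.0552.
x_1 = (-2.7136 − 3.9196·0.0552 + 0.0000·(-0.4479))/3.3166 = -0.8834.

x = (-0.8834, 0.0552, -0.4479)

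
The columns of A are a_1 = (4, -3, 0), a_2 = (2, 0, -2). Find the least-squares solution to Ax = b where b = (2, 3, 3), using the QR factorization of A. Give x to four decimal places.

x = (0.0588, -0.3088)

a_1 = (4, -3, 0); ‖a_1‖ = 5.0000, so q_1 = (0.8000, -0.6000, 0.0000).
q_1·a_2 = 0.8000·2 + (-0.6000)·0 + 0.0000·(-2) = 1.6000.
u_2 = a_2 − 1.6000·q_1 = (0.7200, 0.9600, -2.0000).
‖u_2‖ = 2.3324, so q_2 = (0.3087, 0.4116, -0.8575).
Qᵀb = (-0.2000, -0.7203).
Back-substitute: x_2 = -0.7203/2.3324 = -0.3088.
x_1 = (-0.2000 − 1.6000·(-0.3088))/5.0000 = 0.0588.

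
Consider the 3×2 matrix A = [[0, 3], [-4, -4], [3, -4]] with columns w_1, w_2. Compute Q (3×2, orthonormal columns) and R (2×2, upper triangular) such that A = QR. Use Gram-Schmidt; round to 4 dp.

Q = [[0.0000, 0.4722], [-0.8000, -0.5289], [0.6000, -0.7052]], R = [[5.0000, 0.8000], [0.0000, 6.3530]]

e_1 = w_1/‖w_1‖ = (0, -4, 3)/5.0000 = (0.0000, -0.8000, 0.6000).
r_{12} = e_1·w_2 = 0.8000.
u_2 = w_2 − 0.8000·e_1 = (3.0000, -3.3600, -4.4800).
‖u_2‖ = 6.3530, so e_2 = (0.4722, -0.5289, -0.7052).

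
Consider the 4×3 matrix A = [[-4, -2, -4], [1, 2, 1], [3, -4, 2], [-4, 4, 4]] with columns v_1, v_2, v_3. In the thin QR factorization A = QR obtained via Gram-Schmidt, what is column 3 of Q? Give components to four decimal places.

e_3 = (-0.1948, -0.1585, 0.6935, 0.6753)

v_1 = (-4, 1, 3, -4); ‖v_1‖ = 6.4807, so e_1 = (-0.6172, 0.1543, 0.4629, -0.6172).
e_1·v_2 = (-0.6172)·(-2) + 0.1543·2 + 0.4629·(-4) + (-0.6172)·4 = -2.7775.
u_2 = v_2 + 2.7775·e_1 = (-3.7143, 2.4286, -2.7143, 2.2857).
‖u_2‖ = 5.6821, so e_2 = (-0.6537, 0.4274, -0.4777, 0.4023).
e_1·v_3 = (-0.6172)·(-4) + 0.1543·1 + 0.4629·2 + (-0.6172)·4 = 1.0801; e_2·v_3 = (-0.6537)·(-4) + 0.4274·1 + (-0.4777)·2 + 0.4023·4 = 3.6958.
u_3 = v_3 − 1.0801·e_1 − 3.6958·e_2 = (-0.9174, -0.7463, 3.2655, 3.1799).
‖u_3‖ = 4.7089, so e_3 = (-0.1948, -0.1585, 0.6935, 0.6753).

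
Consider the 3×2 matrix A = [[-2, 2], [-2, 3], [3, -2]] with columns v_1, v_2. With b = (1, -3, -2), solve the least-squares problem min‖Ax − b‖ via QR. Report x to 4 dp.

v_1 = (-2, -2, 3); ‖v_1‖ = 4.1231, so q_1 = (-0.4851, -0.4851, 0.7276).
q_1·v_2 = (-0.4851)·2 + (-0.4851)·3 + 0.7276·(-2) = -3.8806.
u_2 = v_2 + 3.8806·q_1 = (0.1176, 1.1176, 0.8235).
‖u_2‖ = 1.3933, so q_2 = (0.0844, 0.8022, 0.5911).
Qᵀb = (-0.4851, -3.5043).
Back-substitute: x_2 = -3.5043/1.3933 = -2.5152.
x_1 = (-0.4851 + 3.8806·(-2.5152))/4.1231 = -2.4848.

x = (-2.4848, -2.5152)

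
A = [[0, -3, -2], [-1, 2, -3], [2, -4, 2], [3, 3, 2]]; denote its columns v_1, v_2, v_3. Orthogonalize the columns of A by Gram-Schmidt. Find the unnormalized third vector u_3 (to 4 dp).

v_1 = (0, -1, 2, 3); ‖v_1‖ = 3.7417, so e_1 = (0.0000, -0.2673, 0.5345, 0.8018).
e_1·v_2 = 0.0000·(-3) + (-0.2673)·2 + 0.5345·(-4) + 0.8018·3 = -0.2673.
u_2 = v_2 + 0.2673·e_1 = (-3.0000, 1.9286, -3.8571, 3.2143).
‖u_2‖ = 6.1586, so e_2 = (-0.4871, 0.3132, -0.6263, 0.5219).
e_1·v_3 = 0.0000·(-2) + (-0.2673)·(-3) + 0.5345·2 + 0.8018·2 = 3.4744; e_2·v_3 = (-0.4871)·(-2) + 0.3132·(-3) + (-0.6263)·2 + 0.5219·2 = -0.1740.
u_3 = v_3 − 3.4744·e_1 + 0.1740·e_2 = (-2.0847, -2.0169, 0.0339, -0.6949).

u_3 = (-2.0847, -2.0169, 0.0339, -0.6949)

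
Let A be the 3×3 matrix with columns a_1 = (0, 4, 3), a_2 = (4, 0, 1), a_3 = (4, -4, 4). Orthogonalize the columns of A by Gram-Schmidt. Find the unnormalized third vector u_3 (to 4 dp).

u_3 = (-0.9231, -2.7692, 3.6923)

a_1 = (0, 4, 3); ‖a_1‖ = 5.0000, so q_1 = (0.0000, 0.8000, 0.6000).
q_1·a_2 = 0.0000·4 + 0.8000·0 + 0.6000·1 = 0.6000.
u_2 = a_2 − 0.6000·q_1 = (4.0000, -0.4800, 0.6400).
‖u_2‖ = 4.0792, so q_2 = (0.9806, -0.1177, 0.1569).
q_1·a_3 = 0.0000·4 + 0.8000·(-4) + 0.6000·4 = -0.8000; q_2·a_3 = 0.9806·4 + (-0.1177)·(-4) + 0.1569·4 = 5.0206.
u_3 = a_3 + 0.8000·q_1 − 5.0206·q_2 = (-0.9231, -2.7692, 3.6923).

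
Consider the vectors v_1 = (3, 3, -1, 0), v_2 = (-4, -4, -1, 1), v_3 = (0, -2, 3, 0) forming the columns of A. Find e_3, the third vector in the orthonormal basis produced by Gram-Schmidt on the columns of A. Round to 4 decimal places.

e_3 = (0.6074, -0.5296, 0.2332, 0.5442)

v_1 = (3, 3, -1, 0); ‖v_1‖ = 4.3589, so e_1 = (0.6882, 0.6882, -0.2294, 0.0000).
e_1·v_2 = 0.6882·(-4) + 0.6882·(-4) + (-0.2294)·(-1) + 0.0000·1 = -5.2766.
u_2 = v_2 + 5.2766·e_1 = (-0.3684, -0.3684, -2.2105, 1.0000).
‖u_2‖ = 2.4815, so e_2 = (-0.1485, -0.1485, -0.8908, 0.4030).
e_1·v_3 = 0.6882·0 + 0.6882·(-2) + (-0.2294)·3 + 0.0000·0 = -2.0647; e_2·v_3 = (-0.1485)·0 + (-0.1485)·(-2) + (-0.8908)·3 + 0.4030·0 = -2.3755.
u_3 = v_3 + 2.0647·e_1 + 2.3755·e_2 = (1.0684, -0.9316, 0.4103, 0.9573).
‖u_3‖ = 1.7590, so e_3 = (0.6074, -0.5296, 0.2332, 0.5442).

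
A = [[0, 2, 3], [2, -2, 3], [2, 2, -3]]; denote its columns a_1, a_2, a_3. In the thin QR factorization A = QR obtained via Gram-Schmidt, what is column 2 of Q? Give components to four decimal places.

a_1 = (0, 2, 2); ‖a_1‖ = 2.8284, so e_1 = (0.0000, 0.7071, 0.7071).
e_1·a_2 = 0.0000·2 + 0.7071·(-2) + 0.7071·2 = 0.0000.
u_2 = a_2 + 0.0000·e_1 = (2.0000, -2.0000, 2.0000).
‖u_2‖ = 3.4641, so e_2 = (0.5774, -0.5774, 0.5774).

e_2 = (0.5774, -0.5774, 0.5774)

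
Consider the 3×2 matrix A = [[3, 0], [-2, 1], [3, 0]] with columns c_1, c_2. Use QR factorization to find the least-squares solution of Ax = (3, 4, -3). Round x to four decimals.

c_1 = (3, -2, 3); ‖c_1‖ = 4.6904, so e_1 = (0.6396, -0.4264, 0.6396).
e_1·c_2 = 0.6396·0 + (-0.4264)·1 + 0.6396·0 = -0.4264.
u_2 = c_2 + 0.4264·e_1 = (0.2727, 0.8182, 0.2727).
‖u_2‖ = 0.9045, so e_2 = (0.3015, 0.9045, 0.3015).
Qᵀb = (-1.7056, 3.6181).
Back-substitute: x_2 = 3.6181/0.9045 = 4.0000.
x_1 = (-1.7056 + 0.4264·4.0000)/4.6904 = 0.0000.

x = (0.0000, 4.0000)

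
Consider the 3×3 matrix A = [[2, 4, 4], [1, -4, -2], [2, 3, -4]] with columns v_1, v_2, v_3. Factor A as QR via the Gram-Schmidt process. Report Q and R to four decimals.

v_1 = (2, 1, 2); ‖v_1‖ = 3.0000, so q_1 = (0.6667, 0.3333, 0.6667).
q_1·v_2 = 0.6667·4 + 0.3333·(-4) + 0.6667·3 = 3.3333.
u_2 = v_2 − 3.3333·q_1 = (1.7778, -5.1111, 0.7778).
‖u_2‖ = 5.4671, so q_2 = (0.3252, -0.9349, 0.1423).
q_1·v_3 = 0.6667·4 + 0.3333·(-2) + 0.6667·(-4) = -0.6667; q_2·v_3 = 0.3252·4 + (-0.9349)·(-2) + 0.1423·(-4) = 2.6014.
u_3 = v_3 + 0.6667·q_1 − 2.6014·q_2 = (3.5985, 0.6543, -3.9257).
‖u_3‖ = 5.3655, so q_3 = (0.6707, 0.1219, -0.7317).

Q = [[0.6667, 0.3252, 0.6707], [0.3333, -0.9349, 0.1219], [0.6667, 0.1423, -0.7317]], R = [[3.0000, 3.3333, -0.6667], [0.0000, 5.4671, 2.6014], [0.0000, 0.0000, 5.3655]]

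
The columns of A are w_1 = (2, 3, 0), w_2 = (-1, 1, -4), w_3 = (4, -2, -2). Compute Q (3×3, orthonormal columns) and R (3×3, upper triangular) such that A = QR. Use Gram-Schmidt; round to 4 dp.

w_1 = (2, 3, 0); ‖w_1‖ = 3.6056, so q_1 = (0.5547, 0.8321, 0.0000).
q_1·w_2 = 0.5547·(-1) + 0.8321·1 + 0.0000·(-4) = 0.2774.
u_2 = w_2 − 0.2774·q_1 = (-1.1538, 0.7692, -4.0000).
‖u_2‖ = 4.2336, so q_2 = (-0.2725, 0.1817, -0.9448).
q_1·w_3 = 0.5547·4 + 0.8321·(-2) + 0.0000·(-2) = 0.5547; q_2·w_3 = (-0.2725)·4 + 0.1817·(-2) + (-0.9448)·(-2) = 0.4361.
u_3 = w_3 − 0.5547·q_1 − 0.4361·q_2 = (3.8112, -2.5408, -1.5880).
‖u_3‖ = 4.8479, so q_3 = (0.7861, -0.5241, -0.3276).

Q = [[0.5547, -0.2725, 0.7861], [0.8321, 0.1817, -0.5241], [0.0000, -0.9448, -0.3276]], R = [[3.6056, 0.2774, 0.5547], [0.0000, 4.2336, 0.4361], [0.0000, 0.0000, 4.8479]]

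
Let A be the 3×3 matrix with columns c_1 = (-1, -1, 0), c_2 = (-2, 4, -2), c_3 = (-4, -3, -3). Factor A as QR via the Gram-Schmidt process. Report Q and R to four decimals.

Q = [[-0.7071, -0.6396, 0.3015], [-0.7071, 0.6396, -0.3015], [0.0000, -0.4264, -0.9045]], R = [[1.4142, -1.4142, 4.9497], [0.0000, 4.6904, 1.9188], [0.0000, 0.0000, 2.4121]]

c_1 = (-1, -1, 0); ‖c_1‖ = 1.4142, so e_1 = (-0.7071, -0.7071, 0.0000).
e_1·c_2 = (-0.7071)·(-2) + (-0.7071)·4 + 0.0000·(-2) = -1.4142.
u_2 = c_2 + 1.4142·e_1 = (-3.0000, 3.0000, -2.0000).
‖u_2‖ = 4.6904, so e_2 = (-0.6396, 0.6396, -0.4264).
e_1·c_3 = (-0.7071)·(-4) + (-0.7071)·(-3) + 0.0000·(-3) = 4.9497; e_2·c_3 = (-0.6396)·(-4) + 0.6396·(-3) + (-0.4264)·(-3) = 1.9188.
u_3 = c_3 − 4.9497·e_1 − 1.9188·e_2 = (0.7273, -0.7273, -2.1818).
‖u_3‖ = 2.4121, so e_3 = (0.3015, -0.3015, -0.9045).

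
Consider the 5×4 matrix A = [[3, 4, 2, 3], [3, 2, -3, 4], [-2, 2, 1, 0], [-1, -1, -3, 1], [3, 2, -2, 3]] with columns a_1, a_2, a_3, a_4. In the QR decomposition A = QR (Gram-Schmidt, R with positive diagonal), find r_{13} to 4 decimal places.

r_{13} = -1.4142

a_1 = (3, 3, -2, -1, 3); ‖a_1‖ = 5.6569, so q_1 = (0.5303, 0.5303, -0.3536, -0.1768, 0.5303).
r_{13} = q_1·a_3 = -1.4142.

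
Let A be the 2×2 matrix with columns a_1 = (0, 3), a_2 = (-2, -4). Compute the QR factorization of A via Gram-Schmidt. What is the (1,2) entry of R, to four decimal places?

r_{12} = -4.0000

a_1 = (0, 3); ‖a_1‖ = 3.0000, so q_1 = (0.0000, 1.0000).
r_{12} = q_1·a_2 = -4.0000.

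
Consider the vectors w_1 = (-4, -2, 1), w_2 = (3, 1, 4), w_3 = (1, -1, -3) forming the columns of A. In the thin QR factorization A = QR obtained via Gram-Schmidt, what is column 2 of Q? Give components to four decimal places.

q_2 = (0.2377, 0.0103, 0.9713)

w_1 = (-4, -2, 1); ‖w_1‖ = 4.5826, so q_1 = (-0.8729, -0.4364, 0.2182).
q_1·w_2 = (-0.8729)·3 + (-0.4364)·1 + 0.2182·4 = -2.1822.
u_2 = w_2 + 2.1822·q_1 = (1.0952, 0.0476, 4.4762).
‖u_2‖ = 4.6085, so q_2 = (0.2377, 0.0103, 0.9713).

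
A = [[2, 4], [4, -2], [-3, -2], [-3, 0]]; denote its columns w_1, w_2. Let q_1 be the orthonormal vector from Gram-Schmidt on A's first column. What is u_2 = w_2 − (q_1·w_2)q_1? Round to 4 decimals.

w_1 = (2, 4, -3, -3); ‖w_1‖ = 6.1644, so q_1 = (0.3244, 0.6489, -0.4867, -0.4867).
q_1·w_2 = 0.3244·4 + 0.6489·(-2) + (-0.4867)·(-2) + (-0.4867)·0 = 0.9733.
u_2 = w_2 − 0.9733·q_1 = (3.6842, -2.6316, -1.5263, 0.4737).

u_2 = (3.6842, -2.6316, -1.5263, 0.4737)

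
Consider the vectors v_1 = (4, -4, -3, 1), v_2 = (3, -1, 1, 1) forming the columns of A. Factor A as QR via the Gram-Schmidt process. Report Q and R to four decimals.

Q = [[0.6172, 0.6155], [-0.6172, 0.1231], [-0.4629, 0.7385], [0.1543, 0.2462]], R = [[6.4807, 2.1602], [0.0000, 2.7080]]

v_1 = (4, -4, -3, 1); ‖v_1‖ = 6.4807, so q_1 = (0.6172, -0.6172, -0.4629, 0.1543).
q_1·v_2 = 0.6172·3 + (-0.6172)·(-1) + (-0.4629)·1 + 0.1543·1 = 2.1602.
u_2 = v_2 − 2.1602·q_1 = (1.6667, 0.3333, 2.0000, 0.6667).
‖u_2‖ = 2.7080, so q_2 = (0.6155, 0.1231, 0.7385, 0.2462).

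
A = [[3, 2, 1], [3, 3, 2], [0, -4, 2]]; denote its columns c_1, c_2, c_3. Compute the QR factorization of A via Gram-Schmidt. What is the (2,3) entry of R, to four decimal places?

c_1 = (3, 3, 0); ‖c_1‖ = 4.2426, so e_1 = (0.7071, 0.7071, 0.0000).
e_1·c_2 = 0.7071·2 + 0.7071·3 + 0.0000·(-4) = 3.5355.
u_2 = c_2 − 3.5355·e_1 = (-0.5000, 0.5000, -4.0000).
‖u_2‖ = 4.0620, so e_2 = (-0.1231, 0.1231, -0.9847).
r_{23} = e_2·c_3 = -1.8464.

r_{23} = -1.8464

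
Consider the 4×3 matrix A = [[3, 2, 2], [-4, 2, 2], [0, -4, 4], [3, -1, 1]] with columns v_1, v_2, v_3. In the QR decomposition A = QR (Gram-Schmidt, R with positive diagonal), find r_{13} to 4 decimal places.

q_1 = v_1/‖v_1‖ = (3, -4, 0, 3)/5.8310 = (0.5145, -0.6860, 0.0000, 0.5145).
r_{13} = q_1·v_3 = 0.1715.

r_{13} = 0.1715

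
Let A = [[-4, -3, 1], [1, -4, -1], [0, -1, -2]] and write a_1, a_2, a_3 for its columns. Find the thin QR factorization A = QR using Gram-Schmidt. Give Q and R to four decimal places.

e_1 = a_1/‖a_1‖ = (-4, 1, 0)/4.1231 = (-0.9701, 0.2425, 0.0000).
r_{12} = e_1·a_2 = 1.9403.
u_2 = a_2 − 1.9403·e_1 = (-1.1176, -4.4706, -1.0000).
‖u_2‖ = 4.7154, so e_2 = (-0.2370, -0.9481, -0.2121).
r_{13} = e_1·a_3 = -1.2127; r_{23} = e_2·a_3 = 1.1352.
u_3 = a_3 + 1.2127·e_1 − 1.1352·e_2 = (0.0926, 0.3704, -1.7593).
‖u_3‖ = 1.8002, so e_3 = (0.0514, 0.2057, -0.9773).

Q = [[-0.9701, -0.2370, 0.0514], [0.2425, -0.9481, 0.2057], [0.0000, -0.2121, -0.9773]], R = [[4.1231, 1.9403, -1.2127], [0.0000, 4.7154, 1.1352], [0.0000, 0.0000, 1.8002]]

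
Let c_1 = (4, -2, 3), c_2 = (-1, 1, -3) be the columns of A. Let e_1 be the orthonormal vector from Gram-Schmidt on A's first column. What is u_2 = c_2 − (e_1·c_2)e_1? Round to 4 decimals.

u_2 = (1.0690, -0.0345, -1.4483)

c_1 = (4, -2, 3); ‖c_1‖ = 5.3852, so e_1 = (0.7428, -0.3714, 0.5571).
e_1·c_2 = 0.7428·(-1) + (-0.3714)·1 + 0.5571·(-3) = -2.7854.
u_2 = c_2 + 2.7854·e_1 = (1.0690, -0.0345, -1.4483).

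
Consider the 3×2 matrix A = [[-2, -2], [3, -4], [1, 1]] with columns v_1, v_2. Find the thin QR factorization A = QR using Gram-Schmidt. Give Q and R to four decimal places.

Q = [[-0.5345, -0.7171], [0.8018, -0.5976], [0.2673, 0.3586]], R = [[3.7417, -1.8708], [0.0000, 4.1833]]

e_1 = v_1/‖v_1‖ = (-2, 3, 1)/3.7417 = (-0.5345, 0.8018, 0.2673).
r_{12} = e_1·v_2 = -1.8708.
u_2 = v_2 + 1.8708·e_1 = (-3.0000, -2.5000, 1.5000).
‖u_2‖ = 4.1833, so e_2 = (-0.7171, -0.5976, 0.3586).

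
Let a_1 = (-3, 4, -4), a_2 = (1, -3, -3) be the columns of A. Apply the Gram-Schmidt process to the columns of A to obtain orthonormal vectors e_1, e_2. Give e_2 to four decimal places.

a_1 = (-3, 4, -4); ‖a_1‖ = 6.4031, so e_1 = (-0.4685, 0.6247, -0.6247).
e_1·a_2 = (-0.4685)·1 + 0.6247·(-3) + (-0.6247)·(-3) = -0.4685.
u_2 = a_2 + 0.4685·e_1 = (0.7805, -2.7073, -3.2927).
‖u_2‖ = 4.3336, so e_2 = (0.1801, -0.6247, -0.7598).

e_2 = (0.1801, -0.6247, -0.7598)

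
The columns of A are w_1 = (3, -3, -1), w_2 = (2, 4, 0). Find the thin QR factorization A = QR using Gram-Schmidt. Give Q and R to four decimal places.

w_1 = (3, -3, -1); ‖w_1‖ = 4.3589, so q_1 = (0.6882, -0.6882, -0.2294).
q_1·w_2 = 0.6882·2 + (-0.6882)·4 + (-0.2294)·0 = -1.3765.
u_2 = w_2 + 1.3765·q_1 = (2.9474, 3.0526, -0.3158).
‖u_2‖ = 4.2550, so q_2 = (0.6927, 0.7174, -0.0742).

Q = [[0.6882, 0.6927], [-0.6882, 0.7174], [-0.2294, -0.0742]], R = [[4.3589, -1.3765], [0.0000, 4.2550]]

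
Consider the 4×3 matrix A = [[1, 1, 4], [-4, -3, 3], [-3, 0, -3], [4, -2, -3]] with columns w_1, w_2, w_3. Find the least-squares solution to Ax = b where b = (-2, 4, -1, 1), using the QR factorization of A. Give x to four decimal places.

w_1 = (1, -4, -3, 4); ‖w_1‖ = 6.4807, so q_1 = (0.1543, -0.6172, -0.4629, 0.6172).
q_1·w_2 = 0.1543·1 + (-0.6172)·(-3) + (-0.4629)·0 + 0.6172·(-2) = 0.7715.
u_2 = w_2 − 0.7715·q_1 = (0.8810, -2.5238, 0.3571, -2.4762).
‖u_2‖ = 3.6613, so q_2 = (0.2406, -0.6893, 0.0975, -0.6763).
q_1·w_3 = 0.1543·4 + (-0.6172)·3 + (-0.4629)·(-3) + 0.6172·(-3) = -1.6973; q_2·w_3 = 0.2406·4 + (-0.6893)·3 + 0.0975·(-3) + (-0.6763)·(-3) = 0.6308.
u_3 = w_3 + 1.6973·q_1 − 0.6308·q_2 = (4.1101, 2.3872, -3.8472, -1.5258).
‖u_3‖ = 6.3025, so q_3 = (0.6521, 0.3788, -0.6104, -0.2421).
Qᵀb = (-1.6973, -4.0124, 0.5792).
Back-substitute: x_3 = 0.5792/6.3025 = 0.0919.
x_2 = (-4.0124 − 0.6308·0.0919)/3.6613 = -1.1117.
x_1 = (-1.6973 − 0.7715·(-1.1117) + 1.6973·0.0919)/6.4807 = -0.1055.

x = (-0.1055, -1.1117, 0.0919)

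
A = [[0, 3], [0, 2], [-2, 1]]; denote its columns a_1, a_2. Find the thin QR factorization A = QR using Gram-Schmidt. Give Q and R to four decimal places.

a_1 = (0, 0, -2); ‖a_1‖ = 2.0000, so q_1 = (0.0000, 0.0000, -1.0000).
q_1·a_2 = 0.0000·3 + 0.0000·2 + (-1.0000)·1 = -1.0000.
u_2 = a_2 + 1.0000·q_1 = (3.0000, 2.0000, 0.0000).
‖u_2‖ = 3.6056, so q_2 = (0.8321, 0.5547, 0.0000).

Q = [[0.0000, 0.8321], [0.0000, 0.5547], [-1.0000, 0.0000]], R = [[2.0000, -1.0000], [0.0000, 3.6056]]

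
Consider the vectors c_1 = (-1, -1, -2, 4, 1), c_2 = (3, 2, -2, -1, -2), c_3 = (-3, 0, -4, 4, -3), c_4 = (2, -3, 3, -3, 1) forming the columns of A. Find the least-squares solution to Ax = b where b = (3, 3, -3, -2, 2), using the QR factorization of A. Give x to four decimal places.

c_1 = (-1, -1, -2, 4, 1); ‖c_1‖ = 4.7958, so e_1 = (-0.2085, -0.2085, -0.4170, 0.8341, 0.2085).
e_1·c_2 = (-0.2085)·3 + (-0.2085)·2 + (-0.4170)·(-2) + 0.8341·(-1) + 0.2085·(-2) = -1.4596.
u_2 = c_2 + 1.4596·e_1 = (2.6957, 1.6957, -2.6087, 0.2174, -1.6957).
‖u_2‖ = 4.4575, so e_2 = (0.6047, 0.3804, -0.5852, 0.0488, -0.3804).
e_1·c_3 = (-0.2085)·(-3) + (-0.2085)·0 + (-0.4170)·(-4) + 0.8341·4 + 0.2085·(-3) = 5.0043; e_2·c_3 = 0.6047·(-3) + 0.3804·0 + (-0.5852)·(-4) + 0.0488·4 + (-0.3804)·(-3) = 1.8630.
u_3 = c_3 − 5.0043·e_1 − 1.8630·e_2 = (-3.0832, 0.3348, -0.8228, -0.2648, -3.3348).
‖u_3‖ = 4.6353, so e_3 = (-0.6651, 0.0722, -0.1775, -0.0571, -0.7194).
e_1·c_4 = (-0.2085)·2 + (-0.2085)·(-3) + (-0.4170)·3 + 0.8341·(-3) + 0.2085·1 = -3.3362; e_2·c_4 = 0.6047·2 + 0.3804·(-3) + (-0.5852)·3 + 0.0488·(-3) + (-0.3804)·1 = -2.2141; e_3·c_4 = (-0.6651)·2 + 0.0722·(-3) + (-0.1775)·3 + (-0.0571)·(-3) + (-0.7194)·1 = -2.6276.
u_4 = c_4 + 3.3362·e_1 + 2.2141·e_2 + 2.6276·e_3 = (0.8956, -2.6636, -0.1535, -0.2595, -1.0370).
‖u_4‖ = 3.0105, so e_4 = (0.2975, -0.8848, -0.0510, -0.0862, -0.3445).
Qᵀb = (-1.2511, 3.8528, -2.5709, -2.1254).
Back-substitute: x_4 = -2.1254/3.0105 = -0.7060.
x_3 = (-2.5709 + 2.6276·(-0.7060))/4.6353 = -0.9548.
x_2 = (3.8528 − 1.8630·(-0.9548) + 2.2141·(-0.7060))/4.4575 = 0.9127.
x_1 = (-1.2511 + 1.4596·0.9127 − 5.0043·(-0.9548) + 3.3362·(-0.7060))/4.7958 = 0.5221.

x = (0.5221, 0.9127, -0.9548, -0.7060)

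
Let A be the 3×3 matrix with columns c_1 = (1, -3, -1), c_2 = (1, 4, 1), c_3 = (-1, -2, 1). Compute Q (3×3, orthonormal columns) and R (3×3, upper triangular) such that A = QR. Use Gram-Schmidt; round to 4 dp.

Q = [[0.3015, 0.9437, 0.1361], [-0.9045, 0.3282, -0.2722], [-0.3015, -0.0410, 0.9526]], R = [[3.3166, -3.6181, 1.2060], [0.0000, 2.2156, -1.6412], [0.0000, 0.0000, 1.3608]]

c_1 = (1, -3, -1); ‖c_1‖ = 3.3166, so e_1 = (0.3015, -0.9045, -0.3015).
e_1·c_2 = 0.3015·1 + (-0.9045)·4 + (-0.3015)·1 = -3.6181.
u_2 = c_2 + 3.6181·e_1 = (2.0909, 0.7273, -0.0909).
‖u_2‖ = 2.2156, so e_2 = (0.9437, 0.3282, -0.0410).
e_1·c_3 = 0.3015·(-1) + (-0.9045)·(-2) + (-0.3015)·1 = 1.2060; e_2·c_3 = 0.9437·(-1) + 0.3282·(-2) + (-0.0410)·1 = -1.6412.
u_3 = c_3 − 1.2060·e_1 + 1.6412·e_2 = (0.1852, -0.3704, 1.2963).
‖u_3‖ = 1.3608, so e_3 = (0.1361, -0.2722, 0.9526).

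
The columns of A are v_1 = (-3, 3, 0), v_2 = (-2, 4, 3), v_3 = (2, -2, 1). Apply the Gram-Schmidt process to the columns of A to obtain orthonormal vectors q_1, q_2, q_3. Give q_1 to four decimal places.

v_1 = (-3, 3, 0); ‖v_1‖ = 4.2426, so q_1 = (-0.7071, 0.7071, 0.0000).

q_1 = (-0.7071, 0.7071, 0.0000)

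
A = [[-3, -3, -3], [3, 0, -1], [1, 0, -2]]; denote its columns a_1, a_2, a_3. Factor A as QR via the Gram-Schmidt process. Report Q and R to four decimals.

a_1 = (-3, 3, 1); ‖a_1‖ = 4.3589, so e_1 = (-0.6882, 0.6882, 0.2294).
e_1·a_2 = (-0.6882)·(-3) + 0.6882·0 + 0.2294·0 = 2.0647.
u_2 = a_2 − 2.0647·e_1 = (-1.5789, -1.4211, -0.4737).
‖u_2‖ = 2.1764, so e_2 = (-0.7255, -0.6529, -0.2176).
e_1·a_3 = (-0.6882)·(-3) + 0.6882·(-1) + 0.2294·(-2) = 0.9177; e_2·a_3 = (-0.7255)·(-3) + (-0.6529)·(-1) + (-0.2176)·(-2) = 3.2646.
u_3 = a_3 − 0.9177·e_1 − 3.2646·e_2 = (0.0000, 0.5000, -1.5000).
‖u_3‖ = 1.5811, so e_3 = (0.0000, 0.3162, -0.9487).

Q = [[-0.6882, -0.7255, 0.0000], [0.6882, -0.6529, 0.3162], [0.2294, -0.2176, -0.9487]], R = [[4.3589, 2.0647, 0.9177], [0.0000, 2.1764, 3.2646], [0.0000, 0.0000, 1.5811]]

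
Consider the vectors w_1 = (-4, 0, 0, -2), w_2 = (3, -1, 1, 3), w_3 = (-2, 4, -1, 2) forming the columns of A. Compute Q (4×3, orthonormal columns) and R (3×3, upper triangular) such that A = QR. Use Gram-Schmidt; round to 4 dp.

Q = [[-0.8944, -0.3078, -0.2920], [0.0000, -0.5130, 0.7462], [0.0000, 0.5130, -0.1298], [-0.4472, 0.6156, 0.5840]], R = [[4.4721, -4.0249, 0.8944], [0.0000, 1.9494, -0.7182], [0.0000, 0.0000, 4.8666]]

w_1 = (-4, 0, 0, -2); ‖w_1‖ = 4.4721, so e_1 = (-0.8944, 0.0000, 0.0000, -0.4472).
e_1·w_2 = (-0.8944)·3 + 0.0000·(-1) + 0.0000·1 + (-0.4472)·3 = -4.0249.
u_2 = w_2 + 4.0249·e_1 = (-0.6000, -1.0000, 1.0000, 1.2000).
‖u_2‖ = 1.9494, so e_2 = (-0.3078, -0.5130, 0.5130, 0.6156).
e_1·w_3 = (-0.8944)·(-2) + 0.0000·4 + 0.0000·(-1) + (-0.4472)·2 = 0.8944; e_2·w_3 = (-0.3078)·(-2) + (-0.5130)·4 + 0.5130·(-1) + 0.6156·2 = -0.7182.
u_3 = w_3 − 0.8944·e_1 + 0.7182·e_2 = (-1.4211, 3.6316, -0.6316, 2.8421).
‖u_3‖ = 4.8666, so e_3 = (-0.2920, 0.7462, -0.1298, 0.5840).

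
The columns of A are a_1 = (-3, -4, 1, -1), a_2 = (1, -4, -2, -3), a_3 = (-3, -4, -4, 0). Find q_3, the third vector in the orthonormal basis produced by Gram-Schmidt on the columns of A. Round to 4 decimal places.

q_3 = (-0.4014, -0.0073, -0.8145, 0.4188)

a_1 = (-3, -4, 1, -1); ‖a_1‖ = 5.1962, so q_1 = (-0.5774, -0.7698, 0.1925, -0.1925).
q_1·a_2 = (-0.5774)·1 + (-0.7698)·(-4) + 0.1925·(-2) + (-0.1925)·(-3) = 2.6943.
u_2 = a_2 − 2.6943·q_1 = (2.5556, -1.9259, -2.5185, -2.4815).
‖u_2‖ = 4.7687, so q_2 = (0.5359, -0.4039, -0.5281, -0.5204).
q_1·a_3 = (-0.5774)·(-3) + (-0.7698)·(-4) + 0.1925·(-4) + (-0.1925)·0 = 4.0415; q_2·a_3 = 0.5359·(-3) + (-0.4039)·(-4) + (-0.5281)·(-4) + (-0.5204)·0 = 2.1203.
u_3 = a_3 − 4.0415·q_1 − 2.1203·q_2 = (-1.8029, -0.0326, -3.6580, 1.8811).
‖u_3‖ = 4.4912, so q_3 = (-0.4014, -0.0073, -0.8145, 0.4188).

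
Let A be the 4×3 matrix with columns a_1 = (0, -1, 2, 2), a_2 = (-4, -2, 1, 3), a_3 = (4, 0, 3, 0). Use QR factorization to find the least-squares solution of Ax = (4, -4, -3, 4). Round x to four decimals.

x = (11.1011, -6.0674, -5.5393)

a_1 = (0, -1, 2, 2); ‖a_1‖ = 3.0000, so q_1 = (0.0000, -0.3333, 0.6667, 0.6667).
q_1·a_2 = 0.0000·(-4) + (-0.3333)·(-2) + 0.6667·1 + 0.6667·3 = 3.3333.
u_2 = a_2 − 3.3333·q_1 = (-4.0000, -0.8889, -1.2222, 0.7778).
‖u_2‖ = 4.3461, so q_2 = (-0.9204, -0.2045, -0.2812, 0.1790).
q_1·a_3 = 0.0000·4 + (-0.3333)·0 + 0.6667·3 + 0.6667·0 = 2.0000; q_2·a_3 = (-0.9204)·4 + (-0.2045)·0 + (-0.2812)·3 + 0.1790·0 = -4.5251.
u_3 = a_3 − 2.0000·q_1 + 4.5251·q_2 = (-0.1647, -0.2588, 0.3941, -0.5235).
‖u_3‖ = 0.7236, so q_3 = (-0.2276, -0.3577, 0.5447, -0.7236).
Qᵀb = (2.0000, -1.3038, -4.0080).
Back-substitute: x_3 = -4.0080/0.7236 = -5.5393.
x_2 = (-1.3038 + 4.5251·(-5.5393))/4.3461 = -6.0674.
x_1 = (2.0000 − 3.3333·(-6.0674) − 2.0000·(-5.5393))/3.0000 = 11.1011.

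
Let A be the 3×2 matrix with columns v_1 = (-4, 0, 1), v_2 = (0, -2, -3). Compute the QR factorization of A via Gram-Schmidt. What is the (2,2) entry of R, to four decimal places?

v_1 = (-4, 0, 1); ‖v_1‖ = 4.1231, so e_1 = (-0.9701, 0.0000, 0.2425).
e_1·v_2 = (-0.9701)·0 + 0.0000·(-2) + 0.2425·(-3) = -0.7276.
u_2 = v_2 + 0.7276·e_1 = (-0.7059, -2.0000, -2.8235).
r_{22} = ‖u_2‖ = 3.5314.

r_{22} = 3.5314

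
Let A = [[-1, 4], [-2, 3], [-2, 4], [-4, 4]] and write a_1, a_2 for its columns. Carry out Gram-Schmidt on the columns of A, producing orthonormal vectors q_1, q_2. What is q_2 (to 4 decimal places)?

q_2 = (0.8048, 0.0854, 0.3902, -0.4390)

a_1 = (-1, -2, -2, -4); ‖a_1‖ = 5.0000, so q_1 = (-0.2000, -0.4000, -0.4000, -0.8000).
q_1·a_2 = (-0.2000)·4 + (-0.4000)·3 + (-0.4000)·4 + (-0.8000)·4 = -6.8000.
u_2 = a_2 + 6.8000·q_1 = (2.6400, 0.2800, 1.2800, -1.4400).
‖u_2‖ = 3.2802, so q_2 = (0.8048, 0.0854, 0.3902, -0.4390).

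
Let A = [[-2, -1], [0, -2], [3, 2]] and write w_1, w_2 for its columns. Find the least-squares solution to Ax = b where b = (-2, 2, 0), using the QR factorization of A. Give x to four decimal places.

w_1 = (-2, 0, 3); ‖w_1‖ = 3.6056, so q_1 = (-0.5547, 0.0000, 0.8321).
q_1·w_2 = (-0.5547)·(-1) + 0.0000·(-2) + 0.8321·2 = 2.2188.
u_2 = w_2 − 2.2188·q_1 = (0.2308, -2.0000, 0.1538).
‖u_2‖ = 2.0191, so q_2 = (0.1143, -0.9905, 0.0762).
Qᵀb = (1.1094, -2.2096).
Back-substitute: x_2 = -2.2096/2.0191 = -1.0943.
x_1 = (1.1094 − 2.2188·(-1.0943))/3.6056 = 0.9811.

x = (0.9811, -1.0943)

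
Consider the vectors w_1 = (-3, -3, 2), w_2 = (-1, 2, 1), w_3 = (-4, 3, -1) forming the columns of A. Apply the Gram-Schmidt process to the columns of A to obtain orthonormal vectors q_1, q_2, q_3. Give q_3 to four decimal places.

w_1 = (-3, -3, 2); ‖w_1‖ = 4.6904, so q_1 = (-0.6396, -0.6396, 0.4264).
q_1·w_2 = (-0.6396)·(-1) + (-0.6396)·2 + 0.4264·1 = -0.2132.
u_2 = w_2 + 0.2132·q_1 = (-1.1364, 1.8636, 1.0909).
‖u_2‖ = 2.4402, so q_2 = (-0.4657, 0.7637, 0.4471).
q_1·w_3 = (-0.6396)·(-4) + (-0.6396)·3 + 0.4264·(-1) = 0.2132; q_2·w_3 = (-0.4657)·(-4) + 0.7637·3 + 0.4471·(-1) = 3.7069.
u_3 = w_3 − 0.2132·q_1 − 3.7069·q_2 = (-2.1374, 0.3053, -2.7481).
‖u_3‖ = 3.4948, so q_3 = (-0.6116, 0.0874, -0.7863).

q_3 = (-0.6116, 0.0874, -0.7863)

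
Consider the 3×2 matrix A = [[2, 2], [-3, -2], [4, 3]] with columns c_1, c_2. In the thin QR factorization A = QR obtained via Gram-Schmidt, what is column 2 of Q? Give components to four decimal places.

q_1 = c_1/‖c_1‖ = (2, -3, 4)/5.3852 = (0.3714, -0.5571, 0.7428).
r_{12} = q_1·c_2 = 4.0853.
u_2 = c_2 − 4.0853·q_1 = (0.4828, 0.2759, -0.0345).
‖u_2‖ = 0.5571, so q_2 = (0.8666, 0.4952, -0.0619).

q_2 = (0.8666, 0.4952, -0.0619)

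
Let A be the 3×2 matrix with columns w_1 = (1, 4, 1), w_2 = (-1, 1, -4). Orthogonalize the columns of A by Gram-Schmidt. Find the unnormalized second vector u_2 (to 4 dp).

u_2 = (-0.9444, 1.2222, -3.9444)

w_1 = (1, 4, 1); ‖w_1‖ = 4.2426, so e_1 = (0.2357, 0.9428, 0.2357).
e_1·w_2 = 0.2357·(-1) + 0.9428·1 + 0.2357·(-4) = -0.2357.
u_2 = w_2 + 0.2357·e_1 = (-0.9444, 1.2222, -3.9444).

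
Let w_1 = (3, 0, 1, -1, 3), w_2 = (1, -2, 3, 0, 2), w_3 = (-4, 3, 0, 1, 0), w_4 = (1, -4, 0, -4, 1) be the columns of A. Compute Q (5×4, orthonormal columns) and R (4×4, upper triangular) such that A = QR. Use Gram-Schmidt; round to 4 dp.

e_1 = w_1/‖w_1‖ = (3, 0, 1, -1, 3)/4.4721 = (0.6708, 0.0000, 0.2236, -0.2236, 0.6708).
r_{12} = e_1·w_2 = 2.6833.
u_2 = w_2 − 2.6833·e_1 = (-0.8000, -2.0000, 2.4000, 0.6000, 0.2000).
‖u_2‖ = 3.2863, so e_2 = (-0.2434, -0.6086, 0.7303, 0.1826, 0.0609).
r_{13} = e_1·w_3 = -2.9069; r_{23} = e_2·w_3 = -0.6694.
u_3 = w_3 + 2.9069·e_1 + 0.6694·e_2 = (-2.2130, 2.5926, 1.1389, 0.4722, 1.9907).
‖u_3‖ = 4.1354, so e_3 = (-0.5351, 0.6269, 0.2754, 0.1142, 0.4814).
r_{14} = e_1·w_4 = 2.2361; r_{24} = e_2·w_4 = 1.5215; r_{34} = e_3·w_4 = -3.0182.
u_4 = w_4 − 2.2361·e_1 − 1.5215·e_2 + 3.0182·e_3 = (-1.7447, -1.1819, -0.7799, -3.4331, 0.8603).
‖u_4‖ = 4.1924, so e_4 = (-0.4162, -0.2819, -0.1860, -0.8189, 0.2052).

Q = [[0.6708, -0.2434, -0.5351, -0.4162], [0.0000, -0.6086, 0.6269, -0.2819], [0.2236, 0.7303, 0.2754, -0.1860], [-0.2236, 0.1826, 0.1142, -0.8189], [0.6708, 0.0609, 0.4814, 0.2052]], R = [[4.4721, 2.6833, -2.9069, 2.2361], [0.0000, 3.2863, -0.6694, 1.5215], [0.0000, 0.0000, 4.1354, -3.0182], [0.0000, 0.0000, 0.0000, 4.1924]]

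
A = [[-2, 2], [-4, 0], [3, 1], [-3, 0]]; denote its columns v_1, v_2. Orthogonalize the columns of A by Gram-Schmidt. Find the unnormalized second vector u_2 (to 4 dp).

e_1 = v_1/‖v_1‖ = (-2, -4, 3, -3)/6.1644 = (-0.3244, -0.6489, 0.4867, -0.4867).
r_{12} = e_1·v_2 = -0.1622.
u_2 = v_2 + 0.1622·e_1 = (1.9474, -0.1053, 1.0789, -0.0789).

u_2 = (1.9474, -0.1053, 1.0789, -0.0789)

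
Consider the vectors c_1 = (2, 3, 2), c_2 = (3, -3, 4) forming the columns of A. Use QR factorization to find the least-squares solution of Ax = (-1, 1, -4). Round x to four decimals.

x = (-0.2315, -0.6130)

e_1 = c_1/‖c_1‖ = (2, 3, 2)/4.1231 = (0.4851, 0.7276, 0.4851).
r_{12} = e_1·c_2 = 1.2127.
u_2 = c_2 − 1.2127·e_1 = (2.4118, -3.8824, 3.4118).
‖u_2‖ = 5.7035, so e_2 = (0.4229, -0.6807, 0.5982).
Qᵀb = (-1.6977, -3.4963).
Back-substitute: x_2 = -3.4963/5.7035 = -0.6130.
x_1 = (-1.6977 − 1.2127·(-0.6130))/4.1231 = -0.2315.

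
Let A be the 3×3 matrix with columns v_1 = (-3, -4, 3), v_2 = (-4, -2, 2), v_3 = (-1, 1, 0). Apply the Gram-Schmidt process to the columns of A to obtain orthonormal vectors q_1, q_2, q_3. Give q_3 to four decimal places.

q_3 = (0.1690, 0.5071, 0.8452)

q_1 = v_1/‖v_1‖ = (-3, -4, 3)/5.8310 = (-0.5145, -0.6860, 0.5145).
r_{12} = q_1·v_2 = 4.4590.
u_2 = v_2 − 4.4590·q_1 = (-1.7059, 1.0588, -0.2941).
‖u_2‖ = 2.0292, so q_2 = (-0.8407, 0.5218, -0.1449).
r_{13} = q_1·v_3 = -0.1715; r_{23} = q_2·v_3 = 1.3625.
u_3 = v_3 + 0.1715·q_1 − 1.3625·q_2 = (0.0571, 0.1714, 0.2857).
‖u_3‖ = 0.3381, so q_3 = (0.1690, 0.5071, 0.8452).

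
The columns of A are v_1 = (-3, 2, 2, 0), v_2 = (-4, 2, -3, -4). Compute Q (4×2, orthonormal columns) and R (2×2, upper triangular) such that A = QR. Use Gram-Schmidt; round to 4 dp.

Q = [[-0.7276, -0.3574], [0.4851, 0.1317], [0.4851, -0.6678], [0.0000, -0.6395]], R = [[4.1231, 2.4254], [0.0000, 6.2544]]

v_1 = (-3, 2, 2, 0); ‖v_1‖ = 4.1231, so e_1 = (-0.7276, 0.4851, 0.4851, 0.0000).
e_1·v_2 = (-0.7276)·(-4) + 0.4851·2 + 0.4851·(-3) + 0.0000·(-4) = 2.4254.
u_2 = v_2 − 2.4254·e_1 = (-2.2353, 0.8235, -4.1765, -4.0000).
‖u_2‖ = 6.2544, so e_2 = (-0.3574, 0.1317, -0.6678, -0.6395).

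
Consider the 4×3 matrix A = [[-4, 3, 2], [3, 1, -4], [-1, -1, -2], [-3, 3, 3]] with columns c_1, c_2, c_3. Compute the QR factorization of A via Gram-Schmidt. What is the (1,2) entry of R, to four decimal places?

r_{12} = -2.8735

c_1 = (-4, 3, -1, -3); ‖c_1‖ = 5.9161, so e_1 = (-0.6761, 0.5071, -0.1690, -0.5071).
r_{12} = e_1·c_2 = -2.8735.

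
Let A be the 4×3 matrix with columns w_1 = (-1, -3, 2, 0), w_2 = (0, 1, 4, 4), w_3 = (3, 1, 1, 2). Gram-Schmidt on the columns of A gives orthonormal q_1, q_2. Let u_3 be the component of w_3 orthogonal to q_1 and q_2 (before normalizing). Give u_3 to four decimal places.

u_3 = (2.5492, -0.8146, 0.0526, 0.1510)

w_1 = (-1, -3, 2, 0); ‖w_1‖ = 3.7417, so q_1 = (-0.2673, -0.8018, 0.5345, 0.0000).
q_1·w_2 = (-0.2673)·0 + (-0.8018)·1 + 0.5345·4 + 0.0000·4 = 1.3363.
u_2 = w_2 − 1.3363·q_1 = (0.3571, 2.0714, 3.2857, 4.0000).
‖u_2‖ = 5.5870, so q_2 = (0.0639, 0.3708, 0.5881, 0.7160).
q_1·w_3 = (-0.2673)·3 + (-0.8018)·1 + 0.5345·1 + 0.0000·2 = -1.0690; q_2·w_3 = 0.0639·3 + 0.3708·1 + 0.5881·1 + 0.7160·2 = 2.5825.
u_3 = w_3 + 1.0690·q_1 − 2.5825·q_2 = (2.5492, -0.8146, 0.0526, 0.1510).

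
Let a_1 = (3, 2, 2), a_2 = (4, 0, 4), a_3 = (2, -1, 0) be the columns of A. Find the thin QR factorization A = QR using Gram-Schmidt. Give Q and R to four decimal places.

e_1 = a_1/‖a_1‖ = (3, 2, 2)/4.1231 = (0.7276, 0.4851, 0.4851).
r_{12} = e_1·a_2 = 4.8507.
u_2 = a_2 − 4.8507·e_1 = (0.4706, -2.3529, 1.6471).
‖u_2‖ = 2.9104, so e_2 = (0.1617, -0.8085, 0.5659).
r_{13} = e_1·a_3 = 0.9701; r_{23} = e_2·a_3 = 1.1318.
u_3 = a_3 − 0.9701·e_1 − 1.1318·e_2 = (1.1111, -0.5556, -1.1111).
‖u_3‖ = 1.6667, so e_3 = (0.6667, -0.3333, -0.6667).

Q = [[0.7276, 0.1617, 0.6667], [0.4851, -0.8085, -0.3333], [0.4851, 0.5659, -0.6667]], R = [[4.1231, 4.8507, 0.9701], [0.0000, 2.9104, 1.1318], [0.0000, 0.0000, 1.6667]]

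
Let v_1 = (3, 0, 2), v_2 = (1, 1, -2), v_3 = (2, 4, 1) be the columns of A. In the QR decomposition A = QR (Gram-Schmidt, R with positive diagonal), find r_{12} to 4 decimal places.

r_{12} = -0.2774

q_1 = v_1/‖v_1‖ = (3, 0, 2)/3.6056 = (0.8321, 0.0000, 0.5547).
r_{12} = q_1·v_2 = -0.2774.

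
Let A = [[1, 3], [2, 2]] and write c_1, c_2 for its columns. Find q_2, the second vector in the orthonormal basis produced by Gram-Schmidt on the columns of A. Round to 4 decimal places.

q_2 = (0.8944, -0.4472)

c_1 = (1, 2); ‖c_1‖ = 2.2361, so q_1 = (0.4472, 0.8944).
q_1·c_2 = 0.4472·3 + 0.8944·2 = 3.1305.
u_2 = c_2 − 3.1305·q_1 = (1.6000, -0.8000).
‖u_2‖ = 1.7889, so q_2 = (0.8944, -0.4472).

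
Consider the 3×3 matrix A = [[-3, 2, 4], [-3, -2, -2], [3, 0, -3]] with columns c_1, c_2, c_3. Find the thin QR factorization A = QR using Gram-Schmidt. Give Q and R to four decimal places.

Q = [[-0.5774, 0.7071, -0.4082], [-0.5774, -0.7071, -0.4082], [0.5774, 0.0000, -0.8165]], R = [[5.1962, 0.0000, -2.8868], [0.0000, 2.8284, 4.2426], [0.0000, 0.0000, 1.6330]]

q_1 = c_1/‖c_1‖ = (-3, -3, 3)/5.1962 = (-0.5774, -0.5774, 0.5774).
r_{12} = q_1·c_2 = 0.0000.
u_2 = c_2 + 0.0000·q_1 = (2.0000, -2.0000, 0.0000).
‖u_2‖ = 2.8284, so q_2 = (0.7071, -0.7071, 0.0000).
r_{13} = q_1·c_3 = -2.8868; r_{23} = q_2·c_3 = 4.2426.
u_3 = c_3 + 2.8868·q_1 − 4.2426·q_2 = (-0.6667, -0.6667, -1.3333).
‖u_3‖ = 1.6330, so q_3 = (-0.4082, -0.4082, -0.8165).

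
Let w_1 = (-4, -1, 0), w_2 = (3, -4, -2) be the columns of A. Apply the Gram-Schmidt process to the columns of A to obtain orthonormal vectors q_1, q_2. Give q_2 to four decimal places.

q_2 = (0.2225, -0.8899, -0.3981)

w_1 = (-4, -1, 0); ‖w_1‖ = 4.1231, so q_1 = (-0.9701, -0.2425, 0.0000).
q_1·w_2 = (-0.9701)·3 + (-0.2425)·(-4) + 0.0000·(-2) = -1.9403.
u_2 = w_2 + 1.9403·q_1 = (1.1176, -4.4706, -2.0000).
‖u_2‖ = 5.0235, so q_2 = (0.2225, -0.8899, -0.3981).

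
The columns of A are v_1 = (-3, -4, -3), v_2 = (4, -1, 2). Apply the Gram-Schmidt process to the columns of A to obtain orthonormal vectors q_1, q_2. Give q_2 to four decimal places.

q_2 = (0.7083, -0.6782, 0.1959)

v_1 = (-3, -4, -3); ‖v_1‖ = 5.8310, so q_1 = (-0.5145, -0.6860, -0.5145).
q_1·v_2 = (-0.5145)·4 + (-0.6860)·(-1) + (-0.5145)·2 = -2.4010.
u_2 = v_2 + 2.4010·q_1 = (2.7647, -2.6471, 0.7647).
‖u_2‖ = 3.9032, so q_2 = (0.7083, -0.6782, 0.1959).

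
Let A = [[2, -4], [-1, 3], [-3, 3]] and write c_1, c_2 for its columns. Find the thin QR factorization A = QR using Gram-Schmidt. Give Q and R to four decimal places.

Q = [[0.5345, -0.4905], [-0.2673, 0.6745], [-0.8018, -0.5518]], R = [[3.7417, -5.3452], [0.0000, 2.3299]]

c_1 = (2, -1, -3); ‖c_1‖ = 3.7417, so q_1 = (0.5345, -0.2673, -0.8018).
q_1·c_2 = 0.5345·(-4) + (-0.2673)·3 + (-0.8018)·3 = -5.3452.
u_2 = c_2 + 5.3452·q_1 = (-1.1429, 1.5714, -1.2857).
‖u_2‖ = 2.3299, so q_2 = (-0.4905, 0.6745, -0.5518).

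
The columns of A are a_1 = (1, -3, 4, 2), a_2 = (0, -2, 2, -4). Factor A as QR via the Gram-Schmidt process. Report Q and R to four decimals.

Q = [[0.1826, -0.0419], [-0.5477, -0.2932], [0.7303, 0.2513], [0.3651, -0.9215]], R = [[5.4772, 1.0954], [0.0000, 4.7749]]

a_1 = (1, -3, 4, 2); ‖a_1‖ = 5.4772, so e_1 = (0.1826, -0.5477, 0.7303, 0.3651).
e_1·a_2 = 0.1826·0 + (-0.5477)·(-2) + 0.7303·2 + 0.3651·(-4) = 1.0954.
u_2 = a_2 − 1.0954·e_1 = (-0.2000, -1.4000, 1.2000, -4.4000).
‖u_2‖ = 4.7749, so e_2 = (-0.0419, -0.2932, 0.2513, -0.9215).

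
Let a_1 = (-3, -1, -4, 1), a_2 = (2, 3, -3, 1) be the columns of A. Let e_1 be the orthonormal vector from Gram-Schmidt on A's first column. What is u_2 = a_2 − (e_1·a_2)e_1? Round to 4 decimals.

u_2 = (2.4444, 3.1481, -2.4074, 0.8519)

a_1 = (-3, -1, -4, 1); ‖a_1‖ = 5.1962, so e_1 = (-0.5774, -0.1925, -0.7698, 0.1925).
e_1·a_2 = (-0.5774)·2 + (-0.1925)·3 + (-0.7698)·(-3) + 0.1925·1 = 0.7698.
u_2 = a_2 − 0.7698·e_1 = (2.4444, 3.1481, -2.4074, 0.8519).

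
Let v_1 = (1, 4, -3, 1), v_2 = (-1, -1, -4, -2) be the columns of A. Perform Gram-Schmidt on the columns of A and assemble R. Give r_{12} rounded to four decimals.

r_{12} = 0.9623

q_1 = v_1/‖v_1‖ = (1, 4, -3, 1)/5.1962 = (0.1925, 0.7698, -0.5774, 0.1925).
r_{12} = q_1·v_2 = 0.9623.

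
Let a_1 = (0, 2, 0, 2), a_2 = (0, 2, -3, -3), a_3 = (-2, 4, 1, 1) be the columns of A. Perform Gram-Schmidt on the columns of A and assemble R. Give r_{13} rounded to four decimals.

r_{13} = 3.5355

a_1 = (0, 2, 0, 2); ‖a_1‖ = 2.8284, so q_1 = (0.0000, 0.7071, 0.0000, 0.7071).
r_{13} = q_1·a_3 = 3.5355.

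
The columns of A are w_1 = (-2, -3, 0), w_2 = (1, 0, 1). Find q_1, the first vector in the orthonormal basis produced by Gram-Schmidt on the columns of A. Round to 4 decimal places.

q_1 = w_1/‖w_1‖ = (-2, -3, 0)/3.6056 = (-0.5547, -0.8321, 0.0000).

q_1 = (-0.5547, -0.8321, 0.0000)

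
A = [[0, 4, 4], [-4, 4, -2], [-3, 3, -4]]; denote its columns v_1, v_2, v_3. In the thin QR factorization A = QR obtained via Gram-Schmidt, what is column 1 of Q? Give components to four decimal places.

q_1 = (0.0000, -0.8000, -0.6000)

q_1 = v_1/‖v_1‖ = (0, -4, -3)/5.0000 = (0.0000, -0.8000, -0.6000).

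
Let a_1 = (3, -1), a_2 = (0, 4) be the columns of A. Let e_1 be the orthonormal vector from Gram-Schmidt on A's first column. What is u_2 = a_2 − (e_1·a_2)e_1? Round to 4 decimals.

a_1 = (3, -1); ‖a_1‖ = 3.1623, so e_1 = (0.9487, -0.3162).
e_1·a_2 = 0.9487·0 + (-0.3162)·4 = -1.2649.
u_2 = a_2 + 1.2649·e_1 = (1.2000, 3.6000).

u_2 = (1.2000, 3.6000)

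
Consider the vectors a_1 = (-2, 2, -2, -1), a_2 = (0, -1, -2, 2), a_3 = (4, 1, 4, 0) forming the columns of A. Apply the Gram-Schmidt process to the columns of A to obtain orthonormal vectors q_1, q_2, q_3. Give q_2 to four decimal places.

q_2 = (0.0000, -0.3333, -0.6667, 0.6667)

q_1 = a_1/‖a_1‖ = (-2, 2, -2, -1)/3.6056 = (-0.5547, 0.5547, -0.5547, -0.2774).
r_{12} = q_1·a_2 = 0.0000.
u_2 = a_2 + 0.0000·q_1 = (0.0000, -1.0000, -2.0000, 2.0000).
‖u_2‖ = 3.0000, so q_2 = (0.0000, -0.3333, -0.6667, 0.6667).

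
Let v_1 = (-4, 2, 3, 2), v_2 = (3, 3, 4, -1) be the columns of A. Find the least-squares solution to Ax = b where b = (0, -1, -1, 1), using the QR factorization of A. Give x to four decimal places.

x = (-0.0641, -0.2212)

v_1 = (-4, 2, 3, 2); ‖v_1‖ = 5.7446, so q_1 = (-0.6963, 0.3482, 0.5222, 0.3482).
q_1·v_2 = (-0.6963)·3 + 0.3482·3 + 0.5222·4 + 0.3482·(-1) = 0.6963.
u_2 = v_2 − 0.6963·q_1 = (3.4848, 2.7576, 3.6364, -1.2424).
‖u_2‖ = 5.8750, so q_2 = (0.5932, 0.4694, 0.6190, -0.2115).
Qᵀb = (-0.5222, -1.2998).
Back-substitute: x_2 = -1.2998/5.8750 = -0.2212.
x_1 = (-0.5222 − 0.6963·(-0.2212))/5.7446 = -0.0641.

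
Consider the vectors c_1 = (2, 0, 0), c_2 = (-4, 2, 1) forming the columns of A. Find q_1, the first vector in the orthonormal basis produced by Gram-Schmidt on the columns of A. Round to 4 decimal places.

c_1 = (2, 0, 0); ‖c_1‖ = 2.0000, so q_1 = (1.0000, 0.0000, 0.0000).

q_1 = (1.0000, 0.0000, 0.0000)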